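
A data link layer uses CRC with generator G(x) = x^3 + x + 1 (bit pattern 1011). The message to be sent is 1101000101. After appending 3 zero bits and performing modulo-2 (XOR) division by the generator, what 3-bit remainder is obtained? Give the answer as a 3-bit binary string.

Append 3 zeros: 1101000101000. Divide by 1011 (XOR where the leading bit is 1):
  pos 0: 1101 XOR 1011 = 0110
  pos 1: 1100 XOR 1011 = 0111
  pos 2: 1110 XOR 1011 = 0101
  pos 3: 1010 XOR 1011 = 0001
  pos 6: 1101 XOR 1011 = 0110
  pos 7: 1100 XOR 1011 = 0111
  pos 8: 1110 XOR 1011 = 0101
  pos 9: 1010 XOR 1011 = 0001
Remainder (last 3 bits) = 001. This is the CRC / FCS.

001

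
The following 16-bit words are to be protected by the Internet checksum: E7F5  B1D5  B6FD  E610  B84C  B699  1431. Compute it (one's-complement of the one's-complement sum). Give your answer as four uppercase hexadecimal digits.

One's-complement addition (fold any carry out of bit 15 back into bit 0):
  0xE7F5 + 0xB1D5 = 0x199CA → wrap carry → 0x99CB
  0x99CB + 0xB6FD = 0x150C8 → wrap carry → 0x50C9
  0x50C9 + 0xE610 = 0x136D9 → wrap carry → 0x36DA
  0x36DA + 0xB84C = 0x0EF26
  0xEF26 + 0xB699 = 0x1A5BF → wrap carry → 0xA5C0
  0xA5C0 + 0x1431 = 0x0B9F1
One's-complement sum = 0xB9F1.
Checksum = ~0xB9F1 & 0xFFFF = 0x460E.

460E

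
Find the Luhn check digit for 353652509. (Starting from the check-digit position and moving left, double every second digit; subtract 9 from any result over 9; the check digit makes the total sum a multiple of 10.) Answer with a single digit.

Partial digits right→left: 9 0 5 2 5 6 3 5 3
Double every second digit counting from the check-digit position (so the 1st, 3rd, 5th, ... of the partial from the right).
  doubled (with −9 where >9): 9 1 1 6 6 → sum 23
  kept as-is: 0 2 6 5 → sum 13
Total = 23 + 13 = 36.
Check digit = (10 − (36 mod 10)) mod 10 = 4.

4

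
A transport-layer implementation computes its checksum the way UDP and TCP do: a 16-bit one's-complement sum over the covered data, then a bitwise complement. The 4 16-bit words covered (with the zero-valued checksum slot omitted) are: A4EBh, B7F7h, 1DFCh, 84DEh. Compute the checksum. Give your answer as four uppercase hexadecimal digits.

0042

One's-complement addition (fold any carry out of bit 15 back into bit 0):
  0xA4EB + 0xB7F7 = 0x15CE2 → wrap carry → 0x5CE3
  0x5CE3 + 0x1DFC = 0x07ADF
  0x7ADF + 0x84DE = 0x0FFBD
One's-complement sum = 0xFFBD.
Checksum = ~0xFFBD & 0xFFFF = 0x0042.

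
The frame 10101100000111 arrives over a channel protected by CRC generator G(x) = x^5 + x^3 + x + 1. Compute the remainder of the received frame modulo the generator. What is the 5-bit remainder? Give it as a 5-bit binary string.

00111

Modulo-2 division of 10101100000111 by 101011:
  pos 0: 101011 XOR 101011 = 000000
Remainder = 00111 (nonzero — an error is detected).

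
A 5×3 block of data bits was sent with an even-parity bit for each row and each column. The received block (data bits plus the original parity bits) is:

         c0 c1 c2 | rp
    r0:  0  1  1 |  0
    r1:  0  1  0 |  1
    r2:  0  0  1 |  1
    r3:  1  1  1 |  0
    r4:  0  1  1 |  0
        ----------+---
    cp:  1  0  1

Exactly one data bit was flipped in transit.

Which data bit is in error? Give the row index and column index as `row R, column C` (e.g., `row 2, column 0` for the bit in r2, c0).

row 3, column 2

Recompute each row's even parity and compare to rp:
  r0: data parity 0, sent rp 0 → ok
  r1: data parity 1, sent rp 1 → ok
  r2: data parity 1, sent rp 1 → ok
  r3: data parity 1, sent rp 0 → mismatch
  r4: data parity 0, sent rp 0 → ok
Recompute each column's even parity and compare to cp:
  c0: data parity 1, sent cp 1 → ok
  c1: data parity 0, sent cp 0 → ok
  c2: data parity 0, sent cp 1 → mismatch
Exactly one row (r3) and one column (c2) fail → the flipped bit is at their intersection.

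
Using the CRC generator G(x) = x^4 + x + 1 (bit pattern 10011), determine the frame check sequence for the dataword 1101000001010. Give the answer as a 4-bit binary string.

Append 4 zeros: 11010000010100000. Divide by 10011 (XOR where the leading bit is 1):
  pos 0: 11010 XOR 10011 = 01001
  pos 1: 10010 XOR 10011 = 00001
  pos 5: 10001 XOR 10011 = 00010
  pos 8: 10010 XOR 10011 = 00001
  pos 12: 10000 XOR 10011 = 00011
Remainder (last 4 bits) = 0011. This is the CRC / FCS.

0011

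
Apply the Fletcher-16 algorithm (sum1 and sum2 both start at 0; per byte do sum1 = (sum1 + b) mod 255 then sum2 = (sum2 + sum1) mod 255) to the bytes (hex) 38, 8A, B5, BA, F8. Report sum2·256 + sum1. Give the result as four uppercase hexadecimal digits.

Running sums (mod 255):
  after byte 0 (38): sum1=56, sum2=56
  after byte 1 (8A): sum1=194, sum2=250
  after byte 2 (B5): sum1=120, sum2=115
  after byte 3 (BA): sum1=51, sum2=166
  after byte 4 (F8): sum1=44, sum2=210
Checksum = sum2·256 + sum1 = 210·256 + 44 = 53804 = 0xD22C.

D22C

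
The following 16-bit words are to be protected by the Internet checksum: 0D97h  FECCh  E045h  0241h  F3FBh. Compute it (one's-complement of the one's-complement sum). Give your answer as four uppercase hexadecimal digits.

1D19

One's-complement addition (fold any carry out of bit 15 back into bit 0):
  0x0D97 + 0xFECC = 0x10C63 → wrap carry → 0x0C64
  0x0C64 + 0xE045 = 0x0ECA9
  0xECA9 + 0x0241 = 0x0EEEA
  0xEEEA + 0xF3FB = 0x1E2E5 → wrap carry → 0xE2E6
One's-complement sum = 0xE2E6.
Checksum = ~0xE2E6 & 0xFFFF = 0x1D19.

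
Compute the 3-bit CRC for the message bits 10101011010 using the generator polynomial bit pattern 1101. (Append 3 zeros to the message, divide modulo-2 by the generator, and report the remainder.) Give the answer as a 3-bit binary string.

Append 3 zeros: 10101011010000. Divide by 1101 (XOR where the leading bit is 1):
  pos 0: 1010 XOR 1101 = 0111
  pos 1: 1111 XOR 1101 = 0010
  pos 3: 1001 XOR 1101 = 0100
  pos 4: 1001 XOR 1101 = 0100
  pos 5: 1000 XOR 1101 = 0101
  pos 6: 1011 XOR 1101 = 0110
  pos 7: 1100 XOR 1101 = 0001
  pos 10: 1000 XOR 1101 = 0101
Remainder (last 3 bits) = 101. This is the CRC / FCS.

101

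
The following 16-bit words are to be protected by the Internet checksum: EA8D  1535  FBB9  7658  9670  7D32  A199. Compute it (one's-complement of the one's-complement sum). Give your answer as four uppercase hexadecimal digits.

D8ED

One's-complement addition (fold any carry out of bit 15 back into bit 0):
  0xEA8D + 0x1535 = 0x0FFC2
  0xFFC2 + 0xFBB9 = 0x1FB7B → wrap carry → 0xFB7C
  0xFB7C + 0x7658 = 0x171D4 → wrap carry → 0x71D5
  0x71D5 + 0x9670 = 0x10845 → wrap carry → 0x0846
  0x0846 + 0x7D32 = 0x08578
  0x8578 + 0xA199 = 0x12711 → wrap carry → 0x2712
One's-complement sum = 0x2712.
Checksum = ~0x2712 & 0xFFFF = 0xD8ED.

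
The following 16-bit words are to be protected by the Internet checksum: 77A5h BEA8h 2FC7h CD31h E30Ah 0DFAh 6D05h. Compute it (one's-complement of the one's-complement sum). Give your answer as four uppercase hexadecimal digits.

One's-complement addition (fold any carry out of bit 15 back into bit 0):
  0x77A5 + 0xBEA8 = 0x1364D → wrap carry → 0x364E
  0x364E + 0x2FC7 = 0x06615
  0x6615 + 0xCD31 = 0x13346 → wrap carry → 0x3347
  0x3347 + 0xE30A = 0x11651 → wrap carry → 0x1652
  0x1652 + 0x0DFA = 0x0244C
  0x244C + 0x6D05 = 0x09151
One's-complement sum = 0x9151.
Checksum = ~0x9151 & 0xFFFF = 0x6EAE.

6EAE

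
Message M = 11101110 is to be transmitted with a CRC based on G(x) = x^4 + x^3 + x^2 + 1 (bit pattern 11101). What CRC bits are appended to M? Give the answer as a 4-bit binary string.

1001

Append 4 zeros: 111011100000. Divide by 11101 (XOR where the leading bit is 1):
  pos 0: 11101 XOR 11101 = 00000
  pos 5: 11000 XOR 11101 = 00101
  pos 7: 10100 XOR 11101 = 01001
Remainder (last 4 bits) = 1001. This is the CRC / FCS.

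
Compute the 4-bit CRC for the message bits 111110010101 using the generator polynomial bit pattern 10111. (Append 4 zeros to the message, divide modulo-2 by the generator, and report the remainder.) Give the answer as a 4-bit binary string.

Append 4 zeros: 1111100101010000. Divide by 10111 (XOR where the leading bit is 1):
  pos 0: 11111 XOR 10111 = 01000
  pos 1: 10000 XOR 10111 = 00111
  pos 3: 11101 XOR 10111 = 01010
  pos 4: 10100 XOR 10111 = 00011
  pos 7: 11101 XOR 10111 = 01010
  pos 8: 10100 XOR 10111 = 00011
  pos 11: 11000 XOR 10111 = 01111
Remainder (last 4 bits) = 1111. This is the CRC / FCS.

1111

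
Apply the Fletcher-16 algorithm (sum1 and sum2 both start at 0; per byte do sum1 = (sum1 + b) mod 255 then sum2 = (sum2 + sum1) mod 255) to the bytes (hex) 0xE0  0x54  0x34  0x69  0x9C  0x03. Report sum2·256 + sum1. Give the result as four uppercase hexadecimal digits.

Running sums (mod 255):
  after byte 0 (0xE0): sum1=224, sum2=224
  after byte 1 (0x54): sum1=53, sum2=22
  after byte 2 (0x34): sum1=105, sum2=127
  after byte 3 (0x69): sum1=210, sum2=82
  after byte 4 (0x9C): sum1=111, sum2=193
  after byte 5 (0x03): sum1=114, sum2=52
Checksum = sum2·256 + sum1 = 52·256 + 114 = 13426 = 0x3472.

3472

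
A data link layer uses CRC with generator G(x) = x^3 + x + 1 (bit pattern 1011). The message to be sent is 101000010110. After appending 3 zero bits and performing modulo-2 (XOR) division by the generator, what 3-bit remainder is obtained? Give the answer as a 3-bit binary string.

110

Append 3 zeros: 101000010110000. Divide by 1011 (XOR where the leading bit is 1):
  pos 0: 1010 XOR 1011 = 0001
  pos 3: 1000 XOR 1011 = 0011
  pos 5: 1110 XOR 1011 = 0101
  pos 6: 1011 XOR 1011 = 0000
  pos 10: 1000 XOR 1011 = 0011
Remainder (last 3 bits) = 110. This is the CRC / FCS.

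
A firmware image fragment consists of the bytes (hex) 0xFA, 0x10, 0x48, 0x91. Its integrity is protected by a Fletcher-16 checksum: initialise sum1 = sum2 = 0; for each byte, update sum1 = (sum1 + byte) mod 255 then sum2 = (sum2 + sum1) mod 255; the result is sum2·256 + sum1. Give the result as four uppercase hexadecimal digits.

3EE4

Running sums (mod 255):
  after byte 0 (0xFA): sum1=250, sum2=250
  after byte 1 (0x10): sum1=11, sum2=6
  after byte 2 (0x48): sum1=83, sum2=89
  after byte 3 (0x91): sum1=228, sum2=62
Checksum = sum2·256 + sum1 = 62·256 + 228 = 16100 = 0x3EE4.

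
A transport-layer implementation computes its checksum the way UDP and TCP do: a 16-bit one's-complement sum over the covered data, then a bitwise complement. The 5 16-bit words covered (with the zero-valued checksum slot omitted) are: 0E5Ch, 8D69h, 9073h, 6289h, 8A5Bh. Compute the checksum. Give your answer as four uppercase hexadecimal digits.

E6E1

One's-complement addition (fold any carry out of bit 15 back into bit 0):
  0x0E5C + 0x8D69 = 0x09BC5
  0x9BC5 + 0x9073 = 0x12C38 → wrap carry → 0x2C39
  0x2C39 + 0x6289 = 0x08EC2
  0x8EC2 + 0x8A5B = 0x1191D → wrap carry → 0x191E
One's-complement sum = 0x191E.
Checksum = ~0x191E & 0xFFFF = 0xE6E1.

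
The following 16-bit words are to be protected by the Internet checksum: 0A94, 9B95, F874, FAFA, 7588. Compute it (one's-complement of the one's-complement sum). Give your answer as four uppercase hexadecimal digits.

One's-complement addition (fold any carry out of bit 15 back into bit 0):
  0x0A94 + 0x9B95 = 0x0A629
  0xA629 + 0xF874 = 0x19E9D → wrap carry → 0x9E9E
  0x9E9E + 0xFAFA = 0x19998 → wrap carry → 0x9999
  0x9999 + 0x7588 = 0x10F21 → wrap carry → 0x0F22
One's-complement sum = 0x0F22.
Checksum = ~0x0F22 & 0xFFFF = 0xF0DD.

F0DD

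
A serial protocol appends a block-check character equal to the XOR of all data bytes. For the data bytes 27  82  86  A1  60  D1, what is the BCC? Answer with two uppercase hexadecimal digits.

XOR the bytes together:
  start with 0x27
  0x27 ⊕ 0x82 = 0xA5
  0xA5 ⊕ 0x86 = 0x23
  0x23 ⊕ 0xA1 = 0x82
  0x82 ⊕ 0x60 = 0xE2
  0xE2 ⊕ 0xD1 = 0x33

33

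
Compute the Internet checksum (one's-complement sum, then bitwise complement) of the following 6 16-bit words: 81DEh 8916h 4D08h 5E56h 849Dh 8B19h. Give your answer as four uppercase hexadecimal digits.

One's-complement addition (fold any carry out of bit 15 back into bit 0):
  0x81DE + 0x8916 = 0x10AF4 → wrap carry → 0x0AF5
  0x0AF5 + 0x4D08 = 0x057FD
  0x57FD + 0x5E56 = 0x0B653
  0xB653 + 0x849D = 0x13AF0 → wrap carry → 0x3AF1
  0x3AF1 + 0x8B19 = 0x0C60A
One's-complement sum = 0xC60A.
Checksum = ~0xC60A & 0xFFFF = 0x39F5.

39F5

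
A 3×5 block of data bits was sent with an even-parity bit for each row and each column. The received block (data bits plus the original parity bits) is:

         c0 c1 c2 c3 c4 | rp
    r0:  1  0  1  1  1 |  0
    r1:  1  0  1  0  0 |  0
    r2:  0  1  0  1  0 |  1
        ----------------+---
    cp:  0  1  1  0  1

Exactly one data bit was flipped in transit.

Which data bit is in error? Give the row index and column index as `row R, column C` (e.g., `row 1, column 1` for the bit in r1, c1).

row 2, column 2

Recompute each row's even parity and compare to rp:
  r0: data parity 0, sent rp 0 → ok
  r1: data parity 0, sent rp 0 → ok
  r2: data parity 0, sent rp 1 → mismatch
Recompute each column's even parity and compare to cp:
  c0: data parity 0, sent cp 0 → ok
  c1: data parity 1, sent cp 1 → ok
  c2: data parity 0, sent cp 1 → mismatch
  c3: data parity 0, sent cp 0 → ok
  c4: data parity 1, sent cp 1 → ok
Exactly one row (r2) and one column (c2) fail → the flipped bit is at their intersection.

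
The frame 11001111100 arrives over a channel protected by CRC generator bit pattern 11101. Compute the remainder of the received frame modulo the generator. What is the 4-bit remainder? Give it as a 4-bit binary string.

0100

Modulo-2 division of 11001111100 by 11101:
  pos 0: 11001 XOR 11101 = 00100
  pos 2: 10011 XOR 11101 = 01110
  pos 3: 11101 XOR 11101 = 00000
Remainder = 0100 (nonzero — an error is detected).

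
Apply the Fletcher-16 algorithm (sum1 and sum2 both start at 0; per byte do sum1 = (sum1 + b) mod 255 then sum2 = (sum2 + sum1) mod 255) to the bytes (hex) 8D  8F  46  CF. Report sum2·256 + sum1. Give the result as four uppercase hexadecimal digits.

4133

Running sums (mod 255):
  after byte 0 (8D): sum1=141, sum2=141
  after byte 1 (8F): sum1=29, sum2=170
  after byte 2 (46): sum1=99, sum2=14
  after byte 3 (CF): sum1=51, sum2=65
Checksum = sum2·256 + sum1 = 65·256 + 51 = 16691 = 0x4133.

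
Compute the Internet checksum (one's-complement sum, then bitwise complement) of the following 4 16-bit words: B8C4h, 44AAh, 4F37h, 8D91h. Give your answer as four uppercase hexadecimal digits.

One's-complement addition (fold any carry out of bit 15 back into bit 0):
  0xB8C4 + 0x44AA = 0x0FD6E
  0xFD6E + 0x4F37 = 0x14CA5 → wrap carry → 0x4CA6
  0x4CA6 + 0x8D91 = 0x0DA37
One's-complement sum = 0xDA37.
Checksum = ~0xDA37 & 0xFFFF = 0x25C8.

25C8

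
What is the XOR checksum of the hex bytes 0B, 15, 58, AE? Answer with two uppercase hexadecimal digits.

XOR the bytes together:
  start with 0x0B
  0x0B ⊕ 0x15 = 0x1E
  0x1E ⊕ 0x58 = 0x46
  0x46 ⊕ 0xAE = 0xE8

E8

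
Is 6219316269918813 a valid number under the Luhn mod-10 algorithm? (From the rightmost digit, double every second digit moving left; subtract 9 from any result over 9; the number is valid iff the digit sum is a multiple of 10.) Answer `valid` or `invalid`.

valid

From the right, keep odd positions and double even positions (subtract 9 from any doubled value over 9):
  doubled (positions 2,4,...): 2 7 9 3 3 6 2 3 → sum 35
  kept (positions 1,3,...): 3 8 1 9 2 1 9 2 → sum 35
Total = 70.
70 mod 10 = 0, so the number is valid.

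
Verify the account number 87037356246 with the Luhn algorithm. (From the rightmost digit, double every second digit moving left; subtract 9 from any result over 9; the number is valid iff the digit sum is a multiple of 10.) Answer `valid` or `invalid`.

invalid

From the right, keep odd positions and double even positions (subtract 9 from any doubled value over 9):
  doubled (positions 2,4,...): 8 3 6 6 5 → sum 28
  kept (positions 1,3,...): 6 2 5 7 0 8 → sum 28
Total = 56.
56 mod 10 = 6, so the number is invalid.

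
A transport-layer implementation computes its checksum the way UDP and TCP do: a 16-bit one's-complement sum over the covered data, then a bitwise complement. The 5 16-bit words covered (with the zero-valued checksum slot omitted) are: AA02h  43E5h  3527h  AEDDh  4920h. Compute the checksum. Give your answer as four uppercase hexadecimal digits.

One's-complement addition (fold any carry out of bit 15 back into bit 0):
  0xAA02 + 0x43E5 = 0x0EDE7
  0xEDE7 + 0x3527 = 0x1230E → wrap carry → 0x230F
  0x230F + 0xAEDD = 0x0D1EC
  0xD1EC + 0x4920 = 0x11B0C → wrap carry → 0x1B0D
One's-complement sum = 0x1B0D.
Checksum = ~0x1B0D & 0xFFFF = 0xE4F2.

E4F2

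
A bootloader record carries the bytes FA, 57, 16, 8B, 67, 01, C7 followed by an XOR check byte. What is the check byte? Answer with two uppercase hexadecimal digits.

XOR the bytes together:
  start with 0xFA
  0xFA ⊕ 0x57 = 0xAD
  0xAD ⊕ 0x16 = 0xBB
  0xBB ⊕ 0x8B = 0x30
  0x30 ⊕ 0x67 = 0x57
  0x57 ⊕ 0x01 = 0x56
  0x56 ⊕ 0xC7 = 0x91

91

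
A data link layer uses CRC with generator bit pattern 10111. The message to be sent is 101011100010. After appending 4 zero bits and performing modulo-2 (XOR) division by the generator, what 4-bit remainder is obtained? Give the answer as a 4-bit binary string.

Append 4 zeros: 1010111000100000. Divide by 10111 (XOR where the leading bit is 1):
  pos 0: 10101 XOR 10111 = 00010
  pos 3: 10110 XOR 10111 = 00001
  pos 7: 10010 XOR 10111 = 00101
  pos 9: 10100 XOR 10111 = 00011
Remainder (last 4 bits) = 1100. This is the CRC / FCS.

1100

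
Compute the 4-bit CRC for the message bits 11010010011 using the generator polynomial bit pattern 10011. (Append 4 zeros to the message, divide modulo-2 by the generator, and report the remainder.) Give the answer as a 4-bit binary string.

1010

Append 4 zeros: 110100100110000. Divide by 10011 (XOR where the leading bit is 1):
  pos 0: 11010 XOR 10011 = 01001
  pos 1: 10010 XOR 10011 = 00001
  pos 5: 11001 XOR 10011 = 01010
  pos 6: 10101 XOR 10011 = 00110
  pos 8: 11000 XOR 10011 = 01011
  pos 9: 10110 XOR 10011 = 00101
Remainder (last 4 bits) = 1010. This is the CRC / FCS.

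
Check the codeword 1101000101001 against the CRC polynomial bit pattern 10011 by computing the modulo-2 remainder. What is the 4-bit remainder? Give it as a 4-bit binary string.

Modulo-2 division of 1101000101001 by 10011:
  pos 0: 11010 XOR 10011 = 01001
  pos 1: 10010 XOR 10011 = 00001
  pos 5: 10101 XOR 10011 = 00110
  pos 7: 11000 XOR 10011 = 01011
  pos 8: 10111 XOR 10011 = 00100
Remainder = 0100 (nonzero — an error is detected).

0100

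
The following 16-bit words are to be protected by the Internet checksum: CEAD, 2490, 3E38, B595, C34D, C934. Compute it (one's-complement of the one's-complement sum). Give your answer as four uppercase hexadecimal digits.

One's-complement addition (fold any carry out of bit 15 back into bit 0):
  0xCEAD + 0x2490 = 0x0F33D
  0xF33D + 0x3E38 = 0x13175 → wrap carry → 0x3176
  0x3176 + 0xB595 = 0x0E70B
  0xE70B + 0xC34D = 0x1AA58 → wrap carry → 0xAA59
  0xAA59 + 0xC934 = 0x1738D → wrap carry → 0x738E
One's-complement sum = 0x738E.
Checksum = ~0x738E & 0xFFFF = 0x8C71.

8C71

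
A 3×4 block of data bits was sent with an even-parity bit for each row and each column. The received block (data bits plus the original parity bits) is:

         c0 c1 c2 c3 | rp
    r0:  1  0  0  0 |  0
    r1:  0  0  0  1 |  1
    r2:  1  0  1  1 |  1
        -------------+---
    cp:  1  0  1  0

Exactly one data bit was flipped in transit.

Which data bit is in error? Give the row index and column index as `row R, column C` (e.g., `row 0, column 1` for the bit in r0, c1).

row 0, column 0

Recompute each row's even parity and compare to rp:
  r0: data parity 1, sent rp 0 → mismatch
  r1: data parity 1, sent rp 1 → ok
  r2: data parity 1, sent rp 1 → ok
Recompute each column's even parity and compare to cp:
  c0: data parity 0, sent cp 1 → mismatch
  c1: data parity 0, sent cp 0 → ok
  c2: data parity 1, sent cp 1 → ok
  c3: data parity 0, sent cp 0 → ok
Exactly one row (r0) and one column (c0) fail → the flipped bit is at their intersection.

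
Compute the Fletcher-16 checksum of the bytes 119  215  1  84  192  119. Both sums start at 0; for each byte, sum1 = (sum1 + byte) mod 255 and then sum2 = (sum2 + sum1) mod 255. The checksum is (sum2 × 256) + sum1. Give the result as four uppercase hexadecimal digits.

Running sums (mod 255):
  after byte 0 (119): sum1=119, sum2=119
  after byte 1 (215): sum1=79, sum2=198
  after byte 2 (1): sum1=80, sum2=23
  after byte 3 (84): sum1=164, sum2=187
  after byte 4 (192): sum1=101, sum2=33
  after byte 5 (119): sum1=220, sum2=253
Checksum = sum2·256 + sum1 = 253·256 + 220 = 64988 = 0xFDDC.

FDDC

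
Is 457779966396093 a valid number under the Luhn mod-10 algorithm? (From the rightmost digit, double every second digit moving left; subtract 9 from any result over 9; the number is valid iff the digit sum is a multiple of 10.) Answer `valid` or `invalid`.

invalid

From the right, keep odd positions and double even positions (subtract 9 from any doubled value over 9):
  doubled (positions 2,4,...): 9 3 6 3 9 5 1 → sum 36
  kept (positions 1,3,...): 3 0 9 6 9 7 7 4 → sum 45
Total = 81.
81 mod 10 = 1, so the number is invalid.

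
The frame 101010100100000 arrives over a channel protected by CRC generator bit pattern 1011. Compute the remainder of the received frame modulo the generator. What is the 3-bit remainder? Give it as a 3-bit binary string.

000

Modulo-2 division of 101010100100000 by 1011:
  pos 0: 1010 XOR 1011 = 0001
  pos 3: 1101 XOR 1011 = 0110
  pos 4: 1100 XOR 1011 = 0111
  pos 5: 1110 XOR 1011 = 0101
  pos 6: 1011 XOR 1011 = 0000
Remainder = 000 (zero — the frame passes the CRC check).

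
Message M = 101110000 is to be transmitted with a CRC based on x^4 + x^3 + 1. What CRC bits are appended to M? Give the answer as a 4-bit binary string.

0010

Append 4 zeros: 1011100000000. Divide by 11001 (XOR where the leading bit is 1):
  pos 0: 10111 XOR 11001 = 01110
  pos 1: 11100 XOR 11001 = 00101
  pos 3: 10100 XOR 11001 = 01101
  pos 4: 11010 XOR 11001 = 00011
  pos 7: 11000 XOR 11001 = 00001
Remainder (last 4 bits) = 0010. This is the CRC / FCS.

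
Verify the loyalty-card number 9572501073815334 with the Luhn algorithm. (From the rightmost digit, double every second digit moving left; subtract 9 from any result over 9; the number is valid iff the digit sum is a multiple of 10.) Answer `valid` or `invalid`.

From the right, keep odd positions and double even positions (subtract 9 from any doubled value over 9):
  doubled (positions 2,4,...): 6 1 7 5 2 1 5 9 → sum 36
  kept (positions 1,3,...): 4 3 1 3 0 0 2 5 → sum 18
Total = 54.
54 mod 10 = 4, so the number is invalid.

invalid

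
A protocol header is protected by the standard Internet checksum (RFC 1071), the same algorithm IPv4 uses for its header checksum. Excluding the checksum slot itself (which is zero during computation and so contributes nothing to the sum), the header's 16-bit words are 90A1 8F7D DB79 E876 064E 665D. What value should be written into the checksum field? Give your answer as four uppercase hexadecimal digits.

One's-complement addition (fold any carry out of bit 15 back into bit 0):
  0x90A1 + 0x8F7D = 0x1201E → wrap carry → 0x201F
  0x201F + 0xDB79 = 0x0FB98
  0xFB98 + 0xE876 = 0x1E40E → wrap carry → 0xE40F
  0xE40F + 0x064E = 0x0EA5D
  0xEA5D + 0x665D = 0x150BA → wrap carry → 0x50BB
One's-complement sum = 0x50BB.
Checksum = ~0x50BB & 0xFFFF = 0xAF44.

AF44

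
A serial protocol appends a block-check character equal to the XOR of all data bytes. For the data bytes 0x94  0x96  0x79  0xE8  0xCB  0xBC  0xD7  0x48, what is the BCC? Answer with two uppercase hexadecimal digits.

XOR the bytes together:
  start with 0x94
  0x94 ⊕ 0x96 = 0x02
  0x02 ⊕ 0x79 = 0x7B
  0x7B ⊕ 0xE8 = 0x93
  0x93 ⊕ 0xCB = 0x58
  0x58 ⊕ 0xBC = 0xE4
  0xE4 ⊕ 0xD7 = 0x33
  0x33 ⊕ 0x48 = 0x7B

7B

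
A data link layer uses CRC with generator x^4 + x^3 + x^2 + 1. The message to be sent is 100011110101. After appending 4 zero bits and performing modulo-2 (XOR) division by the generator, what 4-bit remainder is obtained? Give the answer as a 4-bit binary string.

0010

Append 4 zeros: 1000111101010000. Divide by 11101 (XOR where the leading bit is 1):
  pos 0: 10001 XOR 11101 = 01100
  pos 1: 11001 XOR 11101 = 00100
  pos 3: 10011 XOR 11101 = 01110
  pos 4: 11100 XOR 11101 = 00001
  pos 8: 11010 XOR 11101 = 00111
  pos 10: 11100 XOR 11101 = 00001
Remainder (last 4 bits) = 0010. This is the CRC / FCS.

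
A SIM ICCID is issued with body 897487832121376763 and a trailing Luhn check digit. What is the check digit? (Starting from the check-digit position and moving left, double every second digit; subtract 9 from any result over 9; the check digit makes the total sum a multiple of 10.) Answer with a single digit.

2

Partial digits right→left: 3 6 7 6 7 3 1 2 1 2 3 8 7 8 4 7 9 8
Double every second digit counting from the check-digit position (so the 1st, 3rd, 5th, ... of the partial from the right).
  doubled (with −9 where >9): 6 5 5 2 2 6 5 8 9 → sum 48
  kept as-is: 6 6 3 2 2 8 8 7 8 → sum 50
Total = 48 + 50 = 98.
Check digit = (10 − (98 mod 10)) mod 10 = 2.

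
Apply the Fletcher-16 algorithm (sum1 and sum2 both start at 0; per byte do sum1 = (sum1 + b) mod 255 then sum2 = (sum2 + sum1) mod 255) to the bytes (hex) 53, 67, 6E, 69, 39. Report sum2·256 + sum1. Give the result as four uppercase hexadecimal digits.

Running sums (mod 255):
  after byte 0 (53): sum1=83, sum2=83
  after byte 1 (67): sum1=186, sum2=14
  after byte 2 (6E): sum1=41, sum2=55
  after byte 3 (69): sum1=146, sum2=201
  after byte 4 (39): sum1=203, sum2=149
Checksum = sum2·256 + sum1 = 149·256 + 203 = 38347 = 0x95CB.

95CB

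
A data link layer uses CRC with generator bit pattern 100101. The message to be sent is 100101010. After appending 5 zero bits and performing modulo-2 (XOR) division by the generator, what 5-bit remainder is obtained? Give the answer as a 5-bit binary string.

Append 5 zeros: 10010101000000. Divide by 100101 (XOR where the leading bit is 1):
  pos 0: 100101 XOR 100101 = 000000
  pos 7: 100000 XOR 100101 = 000101
Remainder (last 5 bits) = 01010. This is the CRC / FCS.

01010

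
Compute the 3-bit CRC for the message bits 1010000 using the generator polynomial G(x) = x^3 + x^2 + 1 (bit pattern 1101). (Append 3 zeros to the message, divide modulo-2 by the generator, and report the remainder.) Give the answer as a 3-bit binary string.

101

Append 3 zeros: 1010000000. Divide by 1101 (XOR where the leading bit is 1):
  pos 0: 1010 XOR 1101 = 0111
  pos 1: 1110 XOR 1101 = 0011
  pos 3: 1100 XOR 1101 = 0001
  pos 6: 1000 XOR 1101 = 0101
Remainder (last 3 bits) = 101. This is the CRC / FCS.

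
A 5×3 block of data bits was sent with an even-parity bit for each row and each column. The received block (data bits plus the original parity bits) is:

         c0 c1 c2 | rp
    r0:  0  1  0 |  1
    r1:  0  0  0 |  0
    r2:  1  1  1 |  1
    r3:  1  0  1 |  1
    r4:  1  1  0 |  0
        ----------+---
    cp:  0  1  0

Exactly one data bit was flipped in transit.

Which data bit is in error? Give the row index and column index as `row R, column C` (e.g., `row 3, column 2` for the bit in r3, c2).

Recompute each row's even parity and compare to rp:
  r0: data parity 1, sent rp 1 → ok
  r1: data parity 0, sent rp 0 → ok
  r2: data parity 1, sent rp 1 → ok
  r3: data parity 0, sent rp 1 → mismatch
  r4: data parity 0, sent rp 0 → ok
Recompute each column's even parity and compare to cp:
  c0: data parity 1, sent cp 0 → mismatch
  c1: data parity 1, sent cp 1 → ok
  c2: data parity 0, sent cp 0 → ok
Exactly one row (r3) and one column (c0) fail → the flipped bit is at their intersection.

row 3, column 0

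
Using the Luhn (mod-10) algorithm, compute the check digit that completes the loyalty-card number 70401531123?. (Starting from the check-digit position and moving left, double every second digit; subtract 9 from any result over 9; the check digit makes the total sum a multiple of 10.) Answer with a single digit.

Partial digits right→left: 3 2 1 1 3 5 1 0 4 0 7
Double every second digit counting from the check-digit position (so the 1st, 3rd, 5th, ... of the partial from the right).
  doubled (with −9 where >9): 6 2 6 2 8 5 → sum 29
  kept as-is: 2 1 5 0 0 → sum 8
Total = 29 + 8 = 37.
Check digit = (10 − (37 mod 10)) mod 10 = 3.

3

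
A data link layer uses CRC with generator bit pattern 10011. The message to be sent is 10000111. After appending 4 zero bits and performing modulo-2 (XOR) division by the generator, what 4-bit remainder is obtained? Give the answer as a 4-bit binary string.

Append 4 zeros: 100001110000. Divide by 10011 (XOR where the leading bit is 1):
  pos 0: 10000 XOR 10011 = 00011
  pos 3: 11111 XOR 10011 = 01100
  pos 4: 11000 XOR 10011 = 01011
  pos 5: 10110 XOR 10011 = 00101
  pos 7: 10100 XOR 10011 = 00111
Remainder (last 4 bits) = 0111. This is the CRC / FCS.

0111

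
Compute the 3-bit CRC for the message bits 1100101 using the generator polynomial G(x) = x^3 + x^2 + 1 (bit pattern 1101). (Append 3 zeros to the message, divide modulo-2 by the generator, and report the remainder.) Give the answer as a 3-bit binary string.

000

Append 3 zeros: 1100101000. Divide by 1101 (XOR where the leading bit is 1):
  pos 0: 1100 XOR 1101 = 0001
  pos 3: 1101 XOR 1101 = 0000
Remainder (last 3 bits) = 000. This is the CRC / FCS.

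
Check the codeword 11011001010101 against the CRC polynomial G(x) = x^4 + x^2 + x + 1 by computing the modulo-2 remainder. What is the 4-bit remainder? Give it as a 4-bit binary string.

Modulo-2 division of 11011001010101 by 10111:
  pos 0: 11011 XOR 10111 = 01100
  pos 1: 11000 XOR 10111 = 01111
  pos 2: 11110 XOR 10111 = 01001
  pos 3: 10011 XOR 10111 = 00100
  pos 5: 10001 XOR 10111 = 00110
  pos 7: 11001 XOR 10111 = 01110
  pos 8: 11100 XOR 10111 = 01011
  pos 9: 10111 XOR 10111 = 00000
Remainder = 0000 (zero — the frame passes the CRC check).

0000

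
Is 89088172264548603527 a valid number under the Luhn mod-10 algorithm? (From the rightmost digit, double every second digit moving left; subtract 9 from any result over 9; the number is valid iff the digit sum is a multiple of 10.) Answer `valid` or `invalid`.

invalid

From the right, keep odd positions and double even positions (subtract 9 from any doubled value over 9):
  doubled (positions 2,4,...): 4 6 3 8 8 4 5 7 0 7 → sum 52
  kept (positions 1,3,...): 7 5 0 8 5 6 2 1 8 9 → sum 51
Total = 103.
103 mod 10 = 3, so the number is invalid.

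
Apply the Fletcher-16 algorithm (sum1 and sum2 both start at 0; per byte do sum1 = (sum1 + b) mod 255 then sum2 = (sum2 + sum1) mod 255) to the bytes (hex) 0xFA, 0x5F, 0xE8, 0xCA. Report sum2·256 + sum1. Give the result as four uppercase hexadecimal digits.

Running sums (mod 255):
  after byte 0 (0xFA): sum1=250, sum2=250
  after byte 1 (0x5F): sum1=90, sum2=85
  after byte 2 (0xE8): sum1=67, sum2=152
  after byte 3 (0xCA): sum1=14, sum2=166
Checksum = sum2·256 + sum1 = 166·256 + 14 = 42510 = 0xA60E.

A60E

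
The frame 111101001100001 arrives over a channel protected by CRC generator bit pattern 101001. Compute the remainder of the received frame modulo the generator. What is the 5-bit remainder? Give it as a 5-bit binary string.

00000

Modulo-2 division of 111101001100001 by 101001:
  pos 0: 111101 XOR 101001 = 010100
  pos 1: 101000 XOR 101001 = 000001
  pos 6: 101100 XOR 101001 = 000101
  pos 9: 101001 XOR 101001 = 000000
Remainder = 00000 (zero — the frame passes the CRC check).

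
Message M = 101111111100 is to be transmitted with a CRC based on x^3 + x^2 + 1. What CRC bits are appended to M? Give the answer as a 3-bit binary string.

Append 3 zeros: 101111111100000. Divide by 1101 (XOR where the leading bit is 1):
  pos 0: 1011 XOR 1101 = 0110
  pos 1: 1101 XOR 1101 = 0000
  pos 5: 1111 XOR 1101 = 0010
  pos 7: 1010 XOR 1101 = 0111
  pos 8: 1110 XOR 1101 = 0011
  pos 10: 1100 XOR 1101 = 0001
Remainder (last 3 bits) = 010. This is the CRC / FCS.

010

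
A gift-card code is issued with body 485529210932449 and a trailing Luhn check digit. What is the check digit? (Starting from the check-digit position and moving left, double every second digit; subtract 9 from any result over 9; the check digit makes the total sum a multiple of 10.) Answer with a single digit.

Partial digits right→left: 9 4 4 2 3 9 0 1 2 9 2 5 5 8 4
Double every second digit counting from the check-digit position (so the 1st, 3rd, 5th, ... of the partial from the right).
  doubled (with −9 where >9): 9 8 6 0 4 4 1 8 → sum 40
  kept as-is: 4 2 9 1 9 5 8 → sum 38
Total = 40 + 38 = 78.
Check digit = (10 − (78 mod 10)) mod 10 = 2.

2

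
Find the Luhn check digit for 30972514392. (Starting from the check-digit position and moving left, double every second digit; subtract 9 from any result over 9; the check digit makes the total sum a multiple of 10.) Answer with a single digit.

Partial digits right→left: 2 9 3 4 1 5 2 7 9 0 3
Double every second digit counting from the check-digit position (so the 1st, 3rd, 5th, ... of the partial from the right).
  doubled (with −9 where >9): 4 6 2 4 9 6 → sum 31
  kept as-is: 9 4 5 7 0 → sum 25
Total = 31 + 25 = 56.
Check digit = (10 − (56 mod 10)) mod 10 = 4.

4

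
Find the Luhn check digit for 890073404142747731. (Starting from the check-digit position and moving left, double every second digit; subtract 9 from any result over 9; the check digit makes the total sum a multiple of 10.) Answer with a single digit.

Partial digits right→left: 1 3 7 7 4 7 2 4 1 4 0 4 3 7 0 0 9 8
Double every second digit counting from the check-digit position (so the 1st, 3rd, 5th, ... of the partial from the right).
  doubled (with −9 where >9): 2 5 8 4 2 0 6 0 9 → sum 36
  kept as-is: 3 7 7 4 4 4 7 0 8 → sum 44
Total = 36 + 44 = 80.
Check digit = (10 − (80 mod 10)) mod 10 = 0.

0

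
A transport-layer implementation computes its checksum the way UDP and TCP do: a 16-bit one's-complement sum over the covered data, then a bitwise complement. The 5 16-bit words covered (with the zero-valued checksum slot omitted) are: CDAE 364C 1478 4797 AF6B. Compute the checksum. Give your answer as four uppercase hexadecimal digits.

F089

One's-complement addition (fold any carry out of bit 15 back into bit 0):
  0xCDAE + 0x364C = 0x103FA → wrap carry → 0x03FB
  0x03FB + 0x1478 = 0x01873
  0x1873 + 0x4797 = 0x0600A
  0x600A + 0xAF6B = 0x10F75 → wrap carry → 0x0F76
One's-complement sum = 0x0F76.
Checksum = ~0x0F76 & 0xFFFF = 0xF089.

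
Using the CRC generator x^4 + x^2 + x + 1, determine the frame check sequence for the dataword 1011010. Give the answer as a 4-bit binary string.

0101

Append 4 zeros: 10110100000. Divide by 10111 (XOR where the leading bit is 1):
  pos 0: 10110 XOR 10111 = 00001
  pos 4: 11000 XOR 10111 = 01111
  pos 5: 11110 XOR 10111 = 01001
  pos 6: 10010 XOR 10111 = 00101
Remainder (last 4 bits) = 0101. This is the CRC / FCS.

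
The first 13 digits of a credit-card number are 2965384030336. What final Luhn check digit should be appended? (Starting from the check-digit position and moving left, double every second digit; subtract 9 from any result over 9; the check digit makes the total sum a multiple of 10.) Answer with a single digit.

9

Partial digits right→left: 6 3 3 0 3 0 4 8 3 5 6 9 2
Double every second digit counting from the check-digit position (so the 1st, 3rd, 5th, ... of the partial from the right).
  doubled (with −9 where >9): 3 6 6 8 6 3 4 → sum 36
  kept as-is: 3 0 0 8 5 9 → sum 25
Total = 36 + 25 = 61.
Check digit = (10 − (61 mod 10)) mod 10 = 9.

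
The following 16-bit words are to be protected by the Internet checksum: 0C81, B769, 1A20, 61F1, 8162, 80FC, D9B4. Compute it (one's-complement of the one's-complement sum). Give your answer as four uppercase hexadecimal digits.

E3EF

One's-complement addition (fold any carry out of bit 15 back into bit 0):
  0x0C81 + 0xB769 = 0x0C3EA
  0xC3EA + 0x1A20 = 0x0DE0A
  0xDE0A + 0x61F1 = 0x13FFB → wrap carry → 0x3FFC
  0x3FFC + 0x8162 = 0x0C15E
  0xC15E + 0x80FC = 0x1425A → wrap carry → 0x425B
  0x425B + 0xD9B4 = 0x11C0F → wrap carry → 0x1C10
One's-complement sum = 0x1C10.
Checksum = ~0x1C10 & 0xFFFF = 0xE3EF.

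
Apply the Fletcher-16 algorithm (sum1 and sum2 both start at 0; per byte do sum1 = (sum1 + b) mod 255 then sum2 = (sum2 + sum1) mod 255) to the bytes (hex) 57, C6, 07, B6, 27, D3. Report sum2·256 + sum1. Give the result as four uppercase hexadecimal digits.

Running sums (mod 255):
  after byte 0 (57): sum1=87, sum2=87
  after byte 1 (C6): sum1=30, sum2=117
  after byte 2 (07): sum1=37, sum2=154
  after byte 3 (B6): sum1=219, sum2=118
  after byte 4 (27): sum1=3, sum2=121
  after byte 5 (D3): sum1=214, sum2=80
Checksum = sum2·256 + sum1 = 80·256 + 214 = 20694 = 0x50D6.

50D6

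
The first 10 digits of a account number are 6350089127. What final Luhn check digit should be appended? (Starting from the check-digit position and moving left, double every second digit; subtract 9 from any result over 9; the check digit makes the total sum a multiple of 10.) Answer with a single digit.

Partial digits right→left: 7 2 1 9 8 0 0 5 3 6
Double every second digit counting from the check-digit position (so the 1st, 3rd, 5th, ... of the partial from the right).
  doubled (with −9 where >9): 5 2 7 0 6 → sum 20
  kept as-is: 2 9 0 5 6 → sum 22
Total = 20 + 22 = 42.
Check digit = (10 − (42 mod 10)) mod 10 = 8.

8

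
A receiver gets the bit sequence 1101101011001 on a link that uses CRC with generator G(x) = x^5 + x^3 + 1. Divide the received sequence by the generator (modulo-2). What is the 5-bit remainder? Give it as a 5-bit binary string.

11101

Modulo-2 division of 1101101011001 by 101001:
  pos 0: 110110 XOR 101001 = 011111
  pos 1: 111111 XOR 101001 = 010110
  pos 2: 101100 XOR 101001 = 000101
  pos 5: 101110 XOR 101001 = 000111
Remainder = 11101 (nonzero — an error is detected).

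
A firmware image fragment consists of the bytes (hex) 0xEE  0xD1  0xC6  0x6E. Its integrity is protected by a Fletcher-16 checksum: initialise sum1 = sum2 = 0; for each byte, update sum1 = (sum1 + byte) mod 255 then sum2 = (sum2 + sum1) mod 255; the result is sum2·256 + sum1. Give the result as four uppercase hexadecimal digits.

2DF5

Running sums (mod 255):
  after byte 0 (0xEE): sum1=238, sum2=238
  after byte 1 (0xD1): sum1=192, sum2=175
  after byte 2 (0xC6): sum1=135, sum2=55
  after byte 3 (0x6E): sum1=245, sum2=45
Checksum = sum2·256 + sum1 = 45·256 + 245 = 11765 = 0x2DF5.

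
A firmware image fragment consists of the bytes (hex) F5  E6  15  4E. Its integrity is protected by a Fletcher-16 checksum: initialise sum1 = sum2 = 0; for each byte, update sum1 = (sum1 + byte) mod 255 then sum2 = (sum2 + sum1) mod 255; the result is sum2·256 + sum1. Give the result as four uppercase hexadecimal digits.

Running sums (mod 255):
  after byte 0 (F5): sum1=245, sum2=245
  after byte 1 (E6): sum1=220, sum2=210
  after byte 2 (15): sum1=241, sum2=196
  after byte 3 (4E): sum1=64, sum2=5
Checksum = sum2·256 + sum1 = 5·256 + 64 = 1344 = 0x0540.

0540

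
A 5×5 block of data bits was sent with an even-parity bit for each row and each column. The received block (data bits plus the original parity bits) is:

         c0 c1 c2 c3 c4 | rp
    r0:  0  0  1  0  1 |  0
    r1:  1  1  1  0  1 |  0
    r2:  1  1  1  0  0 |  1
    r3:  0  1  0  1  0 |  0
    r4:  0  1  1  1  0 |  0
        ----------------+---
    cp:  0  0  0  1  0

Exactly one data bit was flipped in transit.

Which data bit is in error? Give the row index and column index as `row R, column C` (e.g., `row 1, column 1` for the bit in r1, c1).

Recompute each row's even parity and compare to rp:
  r0: data parity 0, sent rp 0 → ok
  r1: data parity 0, sent rp 0 → ok
  r2: data parity 1, sent rp 1 → ok
  r3: data parity 0, sent rp 0 → ok
  r4: data parity 1, sent rp 0 → mismatch
Recompute each column's even parity and compare to cp:
  c0: data parity 0, sent cp 0 → ok
  c1: data parity 0, sent cp 0 → ok
  c2: data parity 0, sent cp 0 → ok
  c3: data parity 0, sent cp 1 → mismatch
  c4: data parity 0, sent cp 0 → ok
Exactly one row (r4) and one column (c3) fail → the flipped bit is at their intersection.

row 4, column 3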